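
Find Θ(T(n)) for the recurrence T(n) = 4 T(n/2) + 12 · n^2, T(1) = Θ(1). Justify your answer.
T(n) = Θ(n^2 log n)

log_2 4 = 2, and f(n) = 12 · n^2 = Θ(n^(log_2 4)). This is Case 2 of the master theorem: T(n) = Θ(f(n) · log n) = Θ(n^2 log n).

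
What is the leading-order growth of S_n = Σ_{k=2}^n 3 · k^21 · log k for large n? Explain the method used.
S_n ~ 3 · n^22 log n / 22 − 3 · n^22 / 484

By integral comparison, S_n = ∫_1^n 3 · x^21 · log x dx + O(n^21 · log n). For the integral, ∫ x^21 log x dx = n^22 log n / 22 − n^22/484 (integration by parts). Hence S_n ~ 3 · n^22 log n / 22 − 3 · n^22 / 484.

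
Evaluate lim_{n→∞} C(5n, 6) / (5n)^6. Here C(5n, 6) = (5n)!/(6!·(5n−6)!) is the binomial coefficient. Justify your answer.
lim = 1/6! = 1/720

With N = 5n → ∞: C(N, 6) / N^6 = [N(N−1)…(N−5)] / (6! · N^6) = (1/6!) · 1 · (1 − 1/(5n)) · … · (1 − 5/(5n)). Each factor → 1 as N → ∞, so the limit is 1/6! = 1/720.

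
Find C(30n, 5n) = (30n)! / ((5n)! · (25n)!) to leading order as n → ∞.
C(30n, 5n) ~ (46656/3125)^(5n) · sqrt(3/(5π·5n))

Write N = 5n. Apply Stirling to each factorial:
  (6N)! ~ sqrt(2π·6N) · (6N/e)^(6N),
  N! ~ sqrt(2π N) · (N/e)^N,
  (5N)! ~ sqrt(2π·5N) · (5N/e)^(5N).
The exponential factors combine to (6N)^(6N) / (N^N · (5N)^(5N)) = 6^(6N)/5^(5N) = (6^6/5^5)^N = (46656/3125)^N.
The square-root prefactors combine to sqrt(2π·6N) / (sqrt(2π N)·sqrt(2π·5N)) = sqrt(6 / (2π·5·N)) = sqrt(3/(5π·5n)).
Substituting N = 5n: C(30n, 5n) ~ (46656/3125)^(5n) · sqrt(3/(5π·5n)).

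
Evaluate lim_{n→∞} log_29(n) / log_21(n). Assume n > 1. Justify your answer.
lim = ln(21) / ln(29) = log_29(21)

Change of base: log_29(n) = ln n / ln 29 and log_21(n) = ln n / ln 21. The ratio is (ln n / ln 29) · (ln 21 / ln n) = ln 21 / ln 29, a constant independent of n. So the limit is ln 21 / ln 29 = log_29(21).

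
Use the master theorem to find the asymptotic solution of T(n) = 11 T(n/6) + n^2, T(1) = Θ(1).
T(n) = Θ(n^2)

log_6 11 ≈ 1.338. f(n) = n^2 dominates n^(log_6 11) since 2 > 1.338, and the regularity condition a·f(n/b) = 11·(n/6)^2 = (11/36)·n^2 ≤ c·f(n) holds with c = 11/36 ≈ 0.306 < 1. So this is Case 3: T(n) = Θ(f(n)) = Θ(n^2).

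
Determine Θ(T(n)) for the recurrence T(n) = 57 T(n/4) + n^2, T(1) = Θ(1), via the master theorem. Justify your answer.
T(n) = Θ(n^(log_4 57))

Master theorem: compare f(n) = n^2 to n^(log_4 57) where log_4 57 ≈ 2.916. Since 2 < log_4 57, we have f(n) = O(n^(log_4 57 − ε)) for some ε > 0 — Case 1. Hence T(n) = Θ(n^(log_4 57)).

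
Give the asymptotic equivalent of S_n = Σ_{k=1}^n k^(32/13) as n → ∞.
S_n ~ (13/45) · n^(45/13)

Integral comparison: Σ_{k=1}^n k^(32/13) = ∫_0^n x^(32/13) dx + O(n^(32/13)). The integral is n^(1 + 32/13) / (1 + 32/13) = n^((32+13)/13) / ((32+13)/13) = (13/45) · n^(45/13).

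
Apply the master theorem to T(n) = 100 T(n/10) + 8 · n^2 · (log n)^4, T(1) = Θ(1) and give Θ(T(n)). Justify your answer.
T(n) = Θ(n^2 · (log n)^5)

Here log_10 100 = 2 and f(n) = 8 · n^2 · (log n)^4 = Θ(n^(log_10 100) · (log n)^4). This is the extended Case 2 of the master theorem (f matches the critical exponent up to log factors), giving T(n) = Θ(n^(log_10 100) · (log n)^(4+1)) = Θ(n^2 · (log n)^5).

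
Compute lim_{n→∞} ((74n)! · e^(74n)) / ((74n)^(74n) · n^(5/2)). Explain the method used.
lim = 0

Stirling: (74n)! ~ sqrt(2π·74n) · (74n/e)^(74n). Hence
  (74n)! · e^(74n) / (74n)^(74n) ~ sqrt(2π·74n).
Dividing by n^(5/2): sqrt(2π·74n) / n^(5/2) = sqrt(2π·74) · n^((1−5)/2), so the expression behaves like sqrt(2π·74) · n^((1−5)/2) → 0.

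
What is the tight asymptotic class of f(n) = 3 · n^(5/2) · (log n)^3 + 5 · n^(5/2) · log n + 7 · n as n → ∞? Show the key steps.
f(n) ∈ Θ(n^(5/2) · (log n)^3)

Compare the terms by growth order. For large n, n^a · (log n)^b dominates n^a' · (log n)^b' iff a > a', or (a = a' and b > b'). Ranking the 3 terms shows the dominant one is 3 · n^(5/2) · (log n)^3. Hence f(n) ∈ Θ(n^(5/2) · (log n)^3).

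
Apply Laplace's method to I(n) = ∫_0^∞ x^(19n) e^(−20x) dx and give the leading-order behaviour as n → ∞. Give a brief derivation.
I(n) ~ (sqrt(2π·19n) / 20) · (19n/(20e))^(19n)

Write the integrand as exp(19n ln x − 20x) and set f(x) = 19n ln x − 20x. Then f'(x) = 19n/x − 20 = 0 at x* = 19n/20, and f''(x*) = −19n/x*^2 = −20^2/(19n). Laplace's method (interior maximum) gives
  I(n) ~ e^(f(x*)) · sqrt(2π / |f''(x*)|)
        = exp(19n ln(19n/20) − 19n) · sqrt(2π · 19n / 20^2)
        = (19n/20)^(19n) e^(−19n) · sqrt(2π·19n) / 20
        = (sqrt(2π·19n) / 20) · (19n/(20e))^(19n).
This matches Γ(19n+1)/20^(19n+1) with Stirling applied to Γ.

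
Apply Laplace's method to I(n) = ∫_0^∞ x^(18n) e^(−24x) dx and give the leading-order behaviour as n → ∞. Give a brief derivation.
I(n) ~ (sqrt(2π·18n) / 24) · (18n/(24e))^(18n)

Write the integrand as exp(18n ln x − 24x) and set f(x) = 18n ln x − 24x. Then f'(x) = 18n/x − 24 = 0 at x* = 18n/24, and f''(x*) = −18n/x*^2 = −24^2/(18n). Laplace's method (interior maximum) gives
  I(n) ~ e^(f(x*)) · sqrt(2π / |f''(x*)|)
        = exp(18n ln(18n/24) − 18n) · sqrt(2π · 18n / 24^2)
        = (18n/24)^(18n) e^(−18n) · sqrt(2π·18n) / 24
        = (sqrt(2π·18n) / 24) · (18n/(24e))^(18n).
This matches Γ(18n+1)/24^(18n+1) with Stirling applied to Γ.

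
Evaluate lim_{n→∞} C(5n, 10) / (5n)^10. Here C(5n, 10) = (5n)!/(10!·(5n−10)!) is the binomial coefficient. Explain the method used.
lim = 1/10! = 1/3628800

With N = 5n → ∞: C(N, 10) / N^10 = [N(N−1)…(N−9)] / (10! · N^10) = (1/10!) · 1 · (1 − 1/(5n)) · … · (1 − 9/(5n)). Each factor → 1 as N → ∞, so the limit is 1/10! = 1/3628800.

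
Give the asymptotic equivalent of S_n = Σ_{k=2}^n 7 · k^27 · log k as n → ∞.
S_n ~ n^28 log n / 4 − n^28 / 112

By integral comparison, S_n = ∫_1^n 7 · x^27 · log x dx + O(n^27 · log n). For the integral, ∫ x^27 log x dx = n^28 log n / 28 − n^28/784 (integration by parts). Hence S_n ~ n^28 log n / 4 − n^28 / 112.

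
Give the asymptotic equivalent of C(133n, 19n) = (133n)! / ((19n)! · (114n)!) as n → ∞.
C(133n, 19n) ~ (823543/46656)^(19n) · sqrt(7/(12π·19n))

Write N = 19n. Apply Stirling to each factorial:
  (7N)! ~ sqrt(2π·7N) · (7N/e)^(7N),
  N! ~ sqrt(2π N) · (N/e)^N,
  (6N)! ~ sqrt(2π·6N) · (6N/e)^(6N).
The exponential factors combine to (7N)^(7N) / (N^N · (6N)^(6N)) = 7^(7N)/6^(6N) = (7^7/6^6)^N = (823543/46656)^N.
The square-root prefactors combine to sqrt(2π·7N) / (sqrt(2π N)·sqrt(2π·6N)) = sqrt(7 / (2π·6·N)) = sqrt(7/(12π·19n)).
Substituting N = 19n: C(133n, 19n) ~ (823543/46656)^(19n) · sqrt(7/(12π·19n)).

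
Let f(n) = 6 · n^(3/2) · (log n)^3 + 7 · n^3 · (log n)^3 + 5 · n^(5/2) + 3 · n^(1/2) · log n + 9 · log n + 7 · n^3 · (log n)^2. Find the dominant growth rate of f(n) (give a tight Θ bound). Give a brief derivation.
f(n) ∈ Θ(n^3 · (log n)^3)

Compare the terms by growth order. For large n, n^a · (log n)^b dominates n^a' · (log n)^b' iff a > a', or (a = a' and b > b'). Ranking the 6 terms shows the dominant one is 7 · n^3 · (log n)^3. Hence f(n) ∈ Θ(n^3 · (log n)^3).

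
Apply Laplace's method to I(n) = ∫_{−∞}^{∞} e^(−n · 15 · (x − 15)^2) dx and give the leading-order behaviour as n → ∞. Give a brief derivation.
I(n) = sqrt(π/(15n))

Here φ(x) = 15 · (x − 15)^2 has its unique minimum at x* = 15 with φ(x*) = 0 and φ''(x*) = 30. Laplace's method gives
  I(n) ~ e^(−n φ(x*)) · sqrt(2π / (n · φ''(x*))) = sqrt(2π / (30n)) = sqrt(π/(15n)).
This is exact: substituting u = (x − 15)·sqrt(15n) gives I(n) = (1/sqrt(15n)) ∫_{−∞}^{∞} e^(−u^2) du = sqrt(π/(15n)).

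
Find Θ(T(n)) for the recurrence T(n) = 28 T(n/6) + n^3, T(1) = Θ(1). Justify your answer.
T(n) = Θ(n^3)

log_6 28 ≈ 1.860. f(n) = n^3 dominates n^(log_6 28) since 3 > 1.860, and the regularity condition a·f(n/b) = 28·(n/6)^3 = (28/216)·n^3 ≤ c·f(n) holds with c = 28/216 ≈ 0.13 < 1. So this is Case 3: T(n) = Θ(f(n)) = Θ(n^3).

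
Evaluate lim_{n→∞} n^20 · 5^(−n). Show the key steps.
lim = 0

Exponentials with base > 1 dominate every fixed polynomial: for any fixed c, n^c / 5^n → 0 as n → ∞ (e.g. by the ratio test, or by writing 5^n = e^(n ln 5) and noting e^(n ln 5) / n^c → ∞). Hence n^20 · 5^(−n) = n^20 / 5^n → 0.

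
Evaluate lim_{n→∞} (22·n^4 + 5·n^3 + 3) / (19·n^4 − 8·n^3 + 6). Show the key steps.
lim = 22/19

For large n the leading n^4 terms dominate both numerator and denominator. Dividing top and bottom by n^4, every other term tends to 0, leaving 22/19.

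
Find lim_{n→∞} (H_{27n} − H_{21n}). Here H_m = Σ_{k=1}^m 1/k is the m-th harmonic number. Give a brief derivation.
lim = ln(27/21) = ln(9/7)

Euler-Maclaurin gives H_m = ln m + γ + 1/(2m) + O(1/m^2). The γ and O(1/m) terms cancel in the difference:
  H_{27n} − H_{21n} = ln(27n) − ln(21n) + O(1/n) = ln(27/21) + O(1/n).
Hence the limit is ln(27/21) = ln(9/7).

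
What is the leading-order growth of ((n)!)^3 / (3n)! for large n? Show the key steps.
((n)!)^3/(3n)! ~ ((2π·n)^(2/2) / sqrt(3)) · 3^(−3·n)  →  0

Write N = n. Stirling: N! ~ sqrt(2π N)(N/e)^N and (3N)! ~ sqrt(2π·3N)·(3N/e)^(3N).
  (N!)^3/(3N)! ~ (2π N)^(3/2) (N/e)^(3N) / [sqrt(2π·3N) (3N/e)^(3N)]
     = (2π N)^(3/2) / sqrt(2π·3N) · (N/(3N))^(3N)
     = (2π N)^((3−1)/2) / sqrt(3) · 3^(−3N).
Since 3^3 > 1, the factor 3^(−3N) decays exponentially, so the ratio → 0. Substituting N = n gives the stated form.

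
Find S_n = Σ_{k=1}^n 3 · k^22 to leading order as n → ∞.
S_n ~ 3 · n^23 / 23

By integral comparison (Euler-Maclaurin), Σ_{k=1}^n 3 · k^22 = 3 · ∫_0^n x^22 dx + O(n^22) = 3 · n^23/23 + O(n^22). (Equivalently, Faulhaber's formula gives the same leading term.)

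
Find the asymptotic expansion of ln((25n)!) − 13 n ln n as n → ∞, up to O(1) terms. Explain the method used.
ln((25n)!) − 13 n ln n = 12 n ln n + 25(ln 25 − 1) n + (1/2) ln(2π·25n) + O(1/n)

Stirling: ln((25n)!) = 25n ln(25n) − 25n + (1/2) ln(2π·25n) + O(1/n).
Expand 25n ln(25n) = 25n (ln n + ln 25) = 25n ln n + 25n ln 25.
Subtract 13n ln n: leading term is (25 − 13) n ln n = 12 n ln n. The next term is 25n ln 25 − 25n = 25(ln 25 − 1) n. Then the (1/2) ln(2π·25n) correction.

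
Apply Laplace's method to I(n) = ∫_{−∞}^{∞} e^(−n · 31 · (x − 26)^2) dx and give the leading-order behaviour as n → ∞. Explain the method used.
I(n) = sqrt(π/(31n))

Here φ(x) = 31 · (x − 26)^2 has its unique minimum at x* = 26 with φ(x*) = 0 and φ''(x*) = 62. Laplace's method gives
  I(n) ~ e^(−n φ(x*)) · sqrt(2π / (n · φ''(x*))) = sqrt(2π / (62n)) = sqrt(π/(31n)).
This is exact: substituting u = (x − 26)·sqrt(31n) gives I(n) = (1/sqrt(31n)) ∫_{−∞}^{∞} e^(−u^2) du = sqrt(π/(31n)).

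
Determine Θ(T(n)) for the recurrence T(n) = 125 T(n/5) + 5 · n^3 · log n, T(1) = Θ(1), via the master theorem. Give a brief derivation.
T(n) = Θ(n^3 · (log n)^2)

Here log_5 125 = 3 and f(n) = 5 · n^3 · log n = Θ(n^(log_5 125) · (log n)^1). This is the extended Case 2 of the master theorem (f matches the critical exponent up to log factors), giving T(n) = Θ(n^(log_5 125) · (log n)^(1+1)) = Θ(n^3 · (log n)^2).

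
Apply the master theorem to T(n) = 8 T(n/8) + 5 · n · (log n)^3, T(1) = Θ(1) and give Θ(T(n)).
T(n) = Θ(n · (log n)^4)

Here log_8 8 = 1 and f(n) = 5 · n · (log n)^3 = Θ(n^(log_8 8) · (log n)^3). This is the extended Case 2 of the master theorem (f matches the critical exponent up to log factors), giving T(n) = Θ(n^(log_8 8) · (log n)^(3+1)) = Θ(n · (log n)^4).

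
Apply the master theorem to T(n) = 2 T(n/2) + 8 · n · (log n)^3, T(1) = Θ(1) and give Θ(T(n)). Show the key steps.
T(n) = Θ(n · (log n)^4)

Here log_2 2 = 1 and f(n) = 8 · n · (log n)^3 = Θ(n^(log_2 2) · (log n)^3). This is the extended Case 2 of the master theorem (f matches the critical exponent up to log factors), giving T(n) = Θ(n^(log_2 2) · (log n)^(3+1)) = Θ(n · (log n)^4).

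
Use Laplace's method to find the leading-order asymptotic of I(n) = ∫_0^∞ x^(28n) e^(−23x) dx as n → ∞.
I(n) ~ (sqrt(2π·28n) / 23) · (28n/(23e))^(28n)

Write the integrand as exp(28n ln x − 23x) and set f(x) = 28n ln x − 23x. Then f'(x) = 28n/x − 23 = 0 at x* = 28n/23, and f''(x*) = −28n/x*^2 = −23^2/(28n). Laplace's method (interior maximum) gives
  I(n) ~ e^(f(x*)) · sqrt(2π / |f''(x*)|)
        = exp(28n ln(28n/23) − 28n) · sqrt(2π · 28n / 23^2)
        = (28n/23)^(28n) e^(−28n) · sqrt(2π·28n) / 23
        = (sqrt(2π·28n) / 23) · (28n/(23e))^(28n).
This matches Γ(28n+1)/23^(28n+1) with Stirling applied to Γ.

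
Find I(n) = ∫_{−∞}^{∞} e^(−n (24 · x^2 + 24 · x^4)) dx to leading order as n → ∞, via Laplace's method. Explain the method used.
I(n) ~ sqrt(π/(24n))

φ(x) = 24 · x^2 + 24 · x^4 has its unique global minimum at x* = 0 (since φ'(x) = 48x + 96x^3 = 0 only at x = 0 for real x with both coefficients positive, and φ → ∞ as |x| → ∞). At x* = 0, φ(0) = 0 and φ''(0) = 48. Laplace's method then gives
  I(n) ~ sqrt(2π / (n · φ''(0))) · e^(−n φ(0)) = sqrt(2π / (48n)) = sqrt(π/(24n)).
The 24 · x^4 term contributes only at subleading order (an O(1/n) relative correction).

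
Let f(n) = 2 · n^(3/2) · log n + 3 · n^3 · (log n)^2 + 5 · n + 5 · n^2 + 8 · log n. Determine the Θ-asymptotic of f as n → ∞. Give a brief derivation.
f(n) ∈ Θ(n^3 · (log n)^2)

Compare the terms by growth order. For large n, n^a · (log n)^b dominates n^a' · (log n)^b' iff a > a', or (a = a' and b > b'). Ranking the 5 terms shows the dominant one is 3 · n^3 · (log n)^2. Hence f(n) ∈ Θ(n^3 · (log n)^2).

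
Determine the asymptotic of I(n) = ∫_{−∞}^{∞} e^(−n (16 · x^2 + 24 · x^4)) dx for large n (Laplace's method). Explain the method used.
I(n) ~ sqrt(π/(16n))

φ(x) = 16 · x^2 + 24 · x^4 has its unique global minimum at x* = 0 (since φ'(x) = 32x + 96x^3 = 0 only at x = 0 for real x with both coefficients positive, and φ → ∞ as |x| → ∞). At x* = 0, φ(0) = 0 and φ''(0) = 32. Laplace's method then gives
  I(n) ~ sqrt(2π / (n · φ''(0))) · e^(−n φ(0)) = sqrt(2π / (32n)) = sqrt(π/(16n)).
The 24 · x^4 term contributes only at subleading order (an O(1/n) relative correction).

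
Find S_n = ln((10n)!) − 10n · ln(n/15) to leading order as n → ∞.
S_n ~ 10n · (ln 150 − 1) + O(ln n)

Stirling: ln((10n)!) = 10n ln(10n) − 10n + O(ln n).
  S_n = 10n ln(10n) − 10n − 10n ln(n/15) + O(ln n)
      = 10n ln(10n) − 10n ln n + 10n ln 15 − 10n + O(ln n)
      = 10n ln 10 + 10n ln 15 − 10n + O(ln n)
      = 10n (ln 150 − 1) + O(ln n).
Numerically ln(150) − 1 ≈ 4.0106.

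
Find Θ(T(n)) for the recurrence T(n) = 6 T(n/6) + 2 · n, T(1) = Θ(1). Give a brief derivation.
T(n) = Θ(n log n)

log_6 6 = 1, and f(n) = 2 · n = Θ(n^(log_6 6)). This is Case 2 of the master theorem: T(n) = Θ(f(n) · log n) = Θ(n log n).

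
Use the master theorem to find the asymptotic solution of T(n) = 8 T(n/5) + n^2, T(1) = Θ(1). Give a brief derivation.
T(n) = Θ(n^2)

log_5 8 ≈ 1.292. f(n) = n^2 dominates n^(log_5 8) since 2 > 1.292, and the regularity condition a·f(n/b) = 8·(n/5)^2 = (8/25)·n^2 ≤ c·f(n) holds with c = 8/25 ≈ 0.32 < 1. So this is Case 3: T(n) = Θ(f(n)) = Θ(n^2).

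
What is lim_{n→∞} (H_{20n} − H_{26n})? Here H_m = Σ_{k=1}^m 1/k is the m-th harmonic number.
lim = ln(20/26) = ln(10/13)

Euler-Maclaurin gives H_m = ln m + γ + 1/(2m) + O(1/m^2). The γ and O(1/m) terms cancel in the difference:
  H_{20n} − H_{26n} = ln(20n) − ln(26n) + O(1/n) = ln(20/26) + O(1/n).
Hence the limit is ln(20/26) = ln(10/13).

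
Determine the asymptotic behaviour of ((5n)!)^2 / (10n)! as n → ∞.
((5n)!)^2/(10n)! ~ ((2π·5n)^(1/2) / sqrt(2)) · 2^(−2·5n)  →  0

Write N = 5n. Stirling: N! ~ sqrt(2π N)(N/e)^N and (2N)! ~ sqrt(2π·2N)·(2N/e)^(2N).
  (N!)^2/(2N)! ~ (2π N)^(2/2) (N/e)^(2N) / [sqrt(2π·2N) (2N/e)^(2N)]
     = (2π N)^(2/2) / sqrt(2π·2N) · (N/(2N))^(2N)
     = (2π N)^((2−1)/2) / sqrt(2) · 2^(−2N).
Since 2^2 > 1, the factor 2^(−2N) decays exponentially, so the ratio → 0. Substituting N = 5n gives the stated form.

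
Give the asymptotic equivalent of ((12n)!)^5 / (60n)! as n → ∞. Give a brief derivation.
((12n)!)^5/(60n)! ~ ((2π·12n)^(4/2) / sqrt(5)) · 5^(−5·12n)  →  0

Write N = 12n. Stirling: N! ~ sqrt(2π N)(N/e)^N and (5N)! ~ sqrt(2π·5N)·(5N/e)^(5N).
  (N!)^5/(5N)! ~ (2π N)^(5/2) (N/e)^(5N) / [sqrt(2π·5N) (5N/e)^(5N)]
     = (2π N)^(5/2) / sqrt(2π·5N) · (N/(5N))^(5N)
     = (2π N)^((5−1)/2) / sqrt(5) · 5^(−5N).
Since 5^5 > 1, the factor 5^(−5N) decays exponentially, so the ratio → 0. Substituting N = 12n gives the stated form.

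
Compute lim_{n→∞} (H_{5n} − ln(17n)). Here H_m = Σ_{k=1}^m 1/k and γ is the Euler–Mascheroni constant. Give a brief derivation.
lim = ln(5/17) + γ

By Euler-Maclaurin, H_m = ln m + γ + O(1/m). So
  H_{5n} − ln(17n) = ln(5n) + γ − ln(17n) + O(1/n)
                       = ln(5/17) + γ + O(1/n).
Hence the limit is ln(5/17) + γ.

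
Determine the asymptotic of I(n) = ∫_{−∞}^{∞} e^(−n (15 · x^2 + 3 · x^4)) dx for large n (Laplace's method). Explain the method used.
I(n) ~ sqrt(π/(15n))

φ(x) = 15 · x^2 + 3 · x^4 has its unique global minimum at x* = 0 (since φ'(x) = 30x + 12x^3 = 0 only at x = 0 for real x with both coefficients positive, and φ → ∞ as |x| → ∞). At x* = 0, φ(0) = 0 and φ''(0) = 30. Laplace's method then gives
  I(n) ~ sqrt(2π / (n · φ''(0))) · e^(−n φ(0)) = sqrt(2π / (30n)) = sqrt(π/(15n)).
The 3 · x^4 term contributes only at subleading order (an O(1/n) relative correction).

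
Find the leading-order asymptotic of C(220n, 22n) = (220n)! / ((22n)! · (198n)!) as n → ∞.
C(220n, 22n) ~ (10000000000/387420489)^(22n) · sqrt(5/(9π·22n))

Write N = 22n. Apply Stirling to each factorial:
  (10N)! ~ sqrt(2π·10N) · (10N/e)^(10N),
  N! ~ sqrt(2π N) · (N/e)^N,
  (9N)! ~ sqrt(2π·9N) · (9N/e)^(9N).
The exponential factors combine to (10N)^(10N) / (N^N · (9N)^(9N)) = 10^(10N)/9^(9N) = (10^10/9^9)^N = (10000000000/387420489)^N.
The square-root prefactors combine to sqrt(2π·10N) / (sqrt(2π N)·sqrt(2π·9N)) = sqrt(10 / (2π·9·N)) = sqrt(5/(9π·22n)).
Substituting N = 22n: C(220n, 22n) ~ (10000000000/387420489)^(22n) · sqrt(5/(9π·22n)).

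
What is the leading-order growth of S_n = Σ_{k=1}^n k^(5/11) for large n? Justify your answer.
S_n ~ (11/16) · n^(16/11)

Integral comparison: Σ_{k=1}^n k^(5/11) = ∫_0^n x^(5/11) dx + O(n^(5/11)). The integral is n^(1 + 5/11) / (1 + 5/11) = n^((5+11)/11) / ((5+11)/11) = (11/16) · n^(16/11).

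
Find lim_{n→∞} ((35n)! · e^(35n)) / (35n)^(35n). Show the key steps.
lim = ∞

Stirling: (35n)! ~ sqrt(2π·35n) · (35n/e)^(35n). Hence
  (35n)! · e^(35n) / (35n)^(35n) ~ sqrt(2π·35n) = sqrt(2π·35) · sqrt(n) → ∞.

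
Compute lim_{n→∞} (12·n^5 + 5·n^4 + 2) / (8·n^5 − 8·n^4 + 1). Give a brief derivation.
lim = 12/8 = 3/2

For large n the leading n^5 terms dominate both numerator and denominator. Dividing top and bottom by n^5, every other term tends to 0, leaving 12/8 = 3/2.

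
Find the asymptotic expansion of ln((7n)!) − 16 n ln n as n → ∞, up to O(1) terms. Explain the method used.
ln((7n)!) − 16 n ln n = −9 n ln n + 7(ln 7 − 1) n + (1/2) ln(2π·7n) + O(1/n)

Stirling: ln((7n)!) = 7n ln(7n) − 7n + (1/2) ln(2π·7n) + O(1/n).
Expand 7n ln(7n) = 7n (ln n + ln 7) = 7n ln n + 7n ln 7.
Subtract 16n ln n: leading term is (7 − 16) n ln n = −9 n ln n. The next term is 7n ln 7 − 7n = 7(ln 7 − 1) n. Then the (1/2) ln(2π·7n) correction.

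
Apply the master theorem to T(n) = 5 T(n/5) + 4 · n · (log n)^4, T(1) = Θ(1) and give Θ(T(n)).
T(n) = Θ(n · (log n)^5)

Here log_5 5 = 1 and f(n) = 4 · n · (log n)^4 = Θ(n^(log_5 5) · (log n)^4). This is the extended Case 2 of the master theorem (f matches the critical exponent up to log factors), giving T(n) = Θ(n^(log_5 5) · (log n)^(4+1)) = Θ(n · (log n)^5).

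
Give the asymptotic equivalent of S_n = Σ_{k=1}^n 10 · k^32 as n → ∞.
S_n ~ 10 · n^33 / 33

By integral comparison (Euler-Maclaurin), Σ_{k=1}^n 10 · k^32 = 10 · ∫_0^n x^32 dx + O(n^32) = 10 · n^33/33 + O(n^32). (Equivalently, Faulhaber's formula gives the same leading term.)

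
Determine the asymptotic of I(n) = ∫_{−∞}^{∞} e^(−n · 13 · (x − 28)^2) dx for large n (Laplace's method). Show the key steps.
I(n) = sqrt(π/(13n))

Here φ(x) = 13 · (x − 28)^2 has its unique minimum at x* = 28 with φ(x*) = 0 and φ''(x*) = 26. Laplace's method gives
  I(n) ~ e^(−n φ(x*)) · sqrt(2π / (n · φ''(x*))) = sqrt(2π / (26n)) = sqrt(π/(13n)).
This is exact: substituting u = (x − 28)·sqrt(13n) gives I(n) = (1/sqrt(13n)) ∫_{−∞}^{∞} e^(−u^2) du = sqrt(π/(13n)).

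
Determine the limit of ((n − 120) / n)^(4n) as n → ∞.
lim = e^(−480)

Rewrite as (1 − 120/n)^(4n). By the standard limit (1 + x/n)^n → e^x, we have (1 − 120/n)^n → e^(−120), and raising to the 4th power gives e^(−480).
More precisely, ln[(1 − 120/n)^(4n)] = 4n · ln(1 − 120/n) = 4n · (-120/n + O(1/n^2)) = -480 + O(1/n) → -480.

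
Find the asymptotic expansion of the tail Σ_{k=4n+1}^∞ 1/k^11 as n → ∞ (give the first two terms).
Σ_{k>4n} 1/k^11 = 1/(10 · (4n)^10) − 1/(2 · (4n)^11) + O(1/(4n)^12)

Compare to the integral: ∫_{4n}^∞ x^(−11) dx = [−x^(−10)/10]_{4n}^∞ = 1/((11−1)·(4n)^10). The Euler-Maclaurin correction adds −f(4n)/2 = −1/(2·(4n)^11). Euler-Maclaurin then gives
  Σ_{k>4n} 1/k^11 = ∫_{4n}^∞ dx/x^11 − 1/(2·(4n)^11) + O(1/(4n)^12).
(Equivalently this is ζ(11) − Σ_{k≤4n} 1/k^11.)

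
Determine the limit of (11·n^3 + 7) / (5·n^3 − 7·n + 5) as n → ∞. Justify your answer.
lim = 11/5

For large n the leading n^3 terms dominate both numerator and denominator. Dividing top and bottom by n^3, every other term tends to 0, leaving 11/5.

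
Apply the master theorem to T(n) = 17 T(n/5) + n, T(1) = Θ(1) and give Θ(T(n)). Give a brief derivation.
T(n) = Θ(n^(log_5 17))

Master theorem: compare f(n) = n to n^(log_5 17) where log_5 17 ≈ 1.760. Since 1 < log_5 17, we have f(n) = O(n^(log_5 17 − ε)) for some ε > 0 — Case 1. Hence T(n) = Θ(n^(log_5 17)).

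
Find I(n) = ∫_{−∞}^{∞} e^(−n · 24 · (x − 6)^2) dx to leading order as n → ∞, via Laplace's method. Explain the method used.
I(n) = sqrt(π/(24n))

Here φ(x) = 24 · (x − 6)^2 has its unique minimum at x* = 6 with φ(x*) = 0 and φ''(x*) = 48. Laplace's method gives
  I(n) ~ e^(−n φ(x*)) · sqrt(2π / (n · φ''(x*))) = sqrt(2π / (48n)) = sqrt(π/(24n)).
This is exact: substituting u = (x − 6)·sqrt(24n) gives I(n) = (1/sqrt(24n)) ∫_{−∞}^{∞} e^(−u^2) du = sqrt(π/(24n)).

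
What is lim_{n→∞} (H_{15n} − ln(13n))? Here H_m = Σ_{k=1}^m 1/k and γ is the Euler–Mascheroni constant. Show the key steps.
lim = ln(15/13) + γ

By Euler-Maclaurin, H_m = ln m + γ + O(1/m). So
  H_{15n} − ln(13n) = ln(15n) + γ − ln(13n) + O(1/n)
                       = ln(15/13) + γ + O(1/n).
Hence the limit is ln(15/13) + γ.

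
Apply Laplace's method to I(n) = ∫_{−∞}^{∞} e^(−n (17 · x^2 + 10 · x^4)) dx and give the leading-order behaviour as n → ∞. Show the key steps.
I(n) ~ sqrt(π/(17n))

φ(x) = 17 · x^2 + 10 · x^4 has its unique global minimum at x* = 0 (since φ'(x) = 34x + 40x^3 = 0 only at x = 0 for real x with both coefficients positive, and φ → ∞ as |x| → ∞). At x* = 0, φ(0) = 0 and φ''(0) = 34. Laplace's method then gives
  I(n) ~ sqrt(2π / (n · φ''(0))) · e^(−n φ(0)) = sqrt(2π / (34n)) = sqrt(π/(17n)).
The 10 · x^4 term contributes only at subleading order (an O(1/n) relative correction).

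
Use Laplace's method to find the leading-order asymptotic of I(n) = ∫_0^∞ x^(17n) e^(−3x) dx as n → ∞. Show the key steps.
I(n) ~ (sqrt(2π·17n) / 3) · (17n/(3e))^(17n)

Write the integrand as exp(17n ln x − 3x) and set f(x) = 17n ln x − 3x. Then f'(x) = 17n/x − 3 = 0 at x* = 17n/3, and f''(x*) = −17n/x*^2 = −3^2/(17n). Laplace's method (interior maximum) gives
  I(n) ~ e^(f(x*)) · sqrt(2π / |f''(x*)|)
        = exp(17n ln(17n/3) − 17n) · sqrt(2π · 17n / 3^2)
        = (17n/3)^(17n) e^(−17n) · sqrt(2π·17n) / 3
        = (sqrt(2π·17n) / 3) · (17n/(3e))^(17n).
This matches Γ(17n+1)/3^(17n+1) with Stirling applied to Γ.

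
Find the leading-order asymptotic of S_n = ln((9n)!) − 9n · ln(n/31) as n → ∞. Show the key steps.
S_n ~ 9n · (ln 279 − 1) + O(ln n)

Stirling: ln((9n)!) = 9n ln(9n) − 9n + O(ln n).
  S_n = 9n ln(9n) − 9n − 9n ln(n/31) + O(ln n)
      = 9n ln(9n) − 9n ln n + 9n ln 31 − 9n + O(ln n)
      = 9n ln 9 + 9n ln 31 − 9n + O(ln n)
      = 9n (ln 279 − 1) + O(ln n).
Numerically ln(279) − 1 ≈ 4.6312.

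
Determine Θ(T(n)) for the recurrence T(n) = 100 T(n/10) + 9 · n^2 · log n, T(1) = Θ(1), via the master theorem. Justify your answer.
T(n) = Θ(n^2 · (log n)^2)

Here log_10 100 = 2 and f(n) = 9 · n^2 · log n = Θ(n^(log_10 100) · (log n)^1). This is the extended Case 2 of the master theorem (f matches the critical exponent up to log factors), giving T(n) = Θ(n^(log_10 100) · (log n)^(1+1)) = Θ(n^2 · (log n)^2).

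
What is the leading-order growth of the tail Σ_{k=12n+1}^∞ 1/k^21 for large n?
Σ_{k>12n} 1/k^21 ~ 1/(20 · (12n)^20)

Compare to the integral: ∫_{12n}^∞ x^(−21) dx = [−x^(−20)/20]_{12n}^∞ = 1/((21−1)·(12n)^20). Euler-Maclaurin then gives
  Σ_{k>12n} 1/k^21 = ∫_{12n}^∞ dx/x^21 − 1/(2·(12n)^21) + O(1/(12n)^22).
(Equivalently this is ζ(21) − Σ_{k≤12n} 1/k^21.)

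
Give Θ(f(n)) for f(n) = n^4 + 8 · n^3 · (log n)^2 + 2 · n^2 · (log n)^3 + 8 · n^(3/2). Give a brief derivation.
f(n) ∈ Θ(n^4)

Compare the terms by growth order. For large n, n^a · (log n)^b dominates n^a' · (log n)^b' iff a > a', or (a = a' and b > b'). Ranking the 4 terms shows the dominant one is n^4. Hence f(n) ∈ Θ(n^4).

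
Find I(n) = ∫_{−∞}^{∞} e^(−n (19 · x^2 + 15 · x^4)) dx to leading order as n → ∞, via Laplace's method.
I(n) ~ sqrt(π/(19n))

φ(x) = 19 · x^2 + 15 · x^4 has its unique global minimum at x* = 0 (since φ'(x) = 38x + 60x^3 = 0 only at x = 0 for real x with both coefficients positive, and φ → ∞ as |x| → ∞). At x* = 0, φ(0) = 0 and φ''(0) = 38. Laplace's method then gives
  I(n) ~ sqrt(2π / (n · φ''(0))) · e^(−n φ(0)) = sqrt(2π / (38n)) = sqrt(π/(19n)).
The 15 · x^4 term contributes only at subleading order (an O(1/n) relative correction).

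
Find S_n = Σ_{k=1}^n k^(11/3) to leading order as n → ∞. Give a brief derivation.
S_n ~ (3/14) · n^(14/3)

Integral comparison: Σ_{k=1}^n k^(11/3) = ∫_0^n x^(11/3) dx + O(n^(11/3)). The integral is n^(1 + 11/3) / (1 + 11/3) = n^((11+3)/3) / ((11+3)/3) = (3/14) · n^(14/3).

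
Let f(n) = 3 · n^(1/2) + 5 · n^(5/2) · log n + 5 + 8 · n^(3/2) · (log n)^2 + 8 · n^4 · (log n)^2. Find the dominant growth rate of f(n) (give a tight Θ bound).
f(n) ∈ Θ(n^4 · (log n)^2)

Compare the terms by growth order. For large n, n^a · (log n)^b dominates n^a' · (log n)^b' iff a > a', or (a = a' and b > b'). Ranking the 5 terms shows the dominant one is 8 · n^4 · (log n)^2. Hence f(n) ∈ Θ(n^4 · (log n)^2).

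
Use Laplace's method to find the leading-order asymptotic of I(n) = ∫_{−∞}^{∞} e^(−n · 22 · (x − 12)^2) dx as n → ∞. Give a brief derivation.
I(n) = sqrt(π/(22n))

Here φ(x) = 22 · (x − 12)^2 has its unique minimum at x* = 12 with φ(x*) = 0 and φ''(x*) = 44. Laplace's method gives
  I(n) ~ e^(−n φ(x*)) · sqrt(2π / (n · φ''(x*))) = sqrt(2π / (44n)) = sqrt(π/(22n)).
This is exact: substituting u = (x − 12)·sqrt(22n) gives I(n) = (1/sqrt(22n)) ∫_{−∞}^{∞} e^(−u^2) du = sqrt(π/(22n)).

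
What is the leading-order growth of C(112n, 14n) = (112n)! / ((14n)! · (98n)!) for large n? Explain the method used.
C(112n, 14n) ~ (16777216/823543)^(14n) · sqrt(4/(7π·14n))

Write N = 14n. Apply Stirling to each factorial:
  (8N)! ~ sqrt(2π·8N) · (8N/e)^(8N),
  N! ~ sqrt(2π N) · (N/e)^N,
  (7N)! ~ sqrt(2π·7N) · (7N/e)^(7N).
The exponential factors combine to (8N)^(8N) / (N^N · (7N)^(7N)) = 8^(8N)/7^(7N) = (8^8/7^7)^N = (16777216/823543)^N.
The square-root prefactors combine to sqrt(2π·8N) / (sqrt(2π N)·sqrt(2π·7N)) = sqrt(8 / (2π·7·N)) = sqrt(4/(7π·14n)).
Substituting N = 14n: C(112n, 14n) ~ (16777216/823543)^(14n) · sqrt(4/(7π·14n)).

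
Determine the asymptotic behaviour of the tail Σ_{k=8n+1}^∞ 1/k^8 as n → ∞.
Σ_{k>8n} 1/k^8 ~ 1/(7 · (8n)^7)

Compare to the integral: ∫_{8n}^∞ x^(−8) dx = [−x^(−7)/7]_{8n}^∞ = 1/((8−1)·(8n)^7). Euler-Maclaurin then gives
  Σ_{k>8n} 1/k^8 = ∫_{8n}^∞ dx/x^8 − 1/(2·(8n)^8) + O(1/(8n)^9).
(Equivalently this is ζ(8) − Σ_{k≤8n} 1/k^8.)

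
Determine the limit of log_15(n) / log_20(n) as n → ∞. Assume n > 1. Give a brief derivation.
lim = ln(20) / ln(15) = log_15(20)

Change of base: log_15(n) = ln n / ln 15 and log_20(n) = ln n / ln 20. The ratio is (ln n / ln 15) · (ln 20 / ln n) = ln 20 / ln 15, a constant independent of n. So the limit is ln 20 / ln 15 = log_15(20).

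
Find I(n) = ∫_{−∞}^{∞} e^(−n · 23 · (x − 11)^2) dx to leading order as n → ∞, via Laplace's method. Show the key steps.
I(n) = sqrt(π/(23n))

Here φ(x) = 23 · (x − 11)^2 has its unique minimum at x* = 11 with φ(x*) = 0 and φ''(x*) = 46. Laplace's method gives
  I(n) ~ e^(−n φ(x*)) · sqrt(2π / (n · φ''(x*))) = sqrt(2π / (46n)) = sqrt(π/(23n)).
This is exact: substituting u = (x − 11)·sqrt(23n) gives I(n) = (1/sqrt(23n)) ∫_{−∞}^{∞} e^(−u^2) du = sqrt(π/(23n)).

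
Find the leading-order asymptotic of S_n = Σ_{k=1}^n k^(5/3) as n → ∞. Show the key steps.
S_n ~ (3/8) · n^(8/3)

Integral comparison: Σ_{k=1}^n k^(5/3) = ∫_0^n x^(5/3) dx + O(n^(5/3)). The integral is n^(1 + 5/3) / (1 + 5/3) = n^((5+3)/3) / ((5+3)/3) = (3/8) · n^(8/3).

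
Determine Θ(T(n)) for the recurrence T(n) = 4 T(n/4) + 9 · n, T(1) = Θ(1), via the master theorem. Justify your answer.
T(n) = Θ(n log n)

log_4 4 = 1, and f(n) = 9 · n = Θ(n^(log_4 4)). This is Case 2 of the master theorem: T(n) = Θ(f(n) · log n) = Θ(n log n).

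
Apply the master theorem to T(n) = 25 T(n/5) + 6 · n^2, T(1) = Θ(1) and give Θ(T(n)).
T(n) = Θ(n^2 log n)

log_5 25 = 2, and f(n) = 6 · n^2 = Θ(n^(log_5 25)). This is Case 2 of the master theorem: T(n) = Θ(f(n) · log n) = Θ(n^2 log n).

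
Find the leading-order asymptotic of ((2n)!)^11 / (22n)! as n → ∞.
((2n)!)^11/(22n)! ~ ((2π·2n)^(10/2) / sqrt(11)) · 11^(−11·2n)  →  0

Write N = 2n. Stirling: N! ~ sqrt(2π N)(N/e)^N and (11N)! ~ sqrt(2π·11N)·(11N/e)^(11N).
  (N!)^11/(11N)! ~ (2π N)^(11/2) (N/e)^(11N) / [sqrt(2π·11N) (11N/e)^(11N)]
     = (2π N)^(11/2) / sqrt(2π·11N) · (N/(11N))^(11N)
     = (2π N)^((11−1)/2) / sqrt(11) · 11^(−11N).
Since 11^11 > 1, the factor 11^(−11N) decays exponentially, so the ratio → 0. Substituting N = 2n gives the stated form.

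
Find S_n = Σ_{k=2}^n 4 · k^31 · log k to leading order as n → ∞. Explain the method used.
S_n ~ n^32 log n / 8 − n^32 / 256

By integral comparison, S_n = ∫_1^n 4 · x^31 · log x dx + O(n^31 · log n). For the integral, ∫ x^31 log x dx = n^32 log n / 32 − n^32/1024 (integration by parts). Hence S_n ~ n^32 log n / 8 − n^32 / 256.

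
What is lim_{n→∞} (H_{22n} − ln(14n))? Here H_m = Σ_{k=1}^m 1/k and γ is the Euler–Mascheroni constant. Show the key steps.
lim = ln(11/7) + γ

By Euler-Maclaurin, H_m = ln m + γ + O(1/m). So
  H_{22n} − ln(14n) = ln(22n) + γ − ln(14n) + O(1/n)
                       = ln(22/14) + γ + O(1/n).
Hence the limit is ln(22/14) + γ (= ln(11/7)).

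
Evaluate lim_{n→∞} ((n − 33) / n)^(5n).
lim = e^(−165)

Rewrite as (1 − 33/n)^(5n). By the standard limit (1 + x/n)^n → e^x, we have (1 − 33/n)^n → e^(−33), and raising to the 5th power gives e^(−165).
More precisely, ln[(1 − 33/n)^(5n)] = 5n · ln(1 − 33/n) = 5n · (-33/n + O(1/n^2)) = -165 + O(1/n) → -165.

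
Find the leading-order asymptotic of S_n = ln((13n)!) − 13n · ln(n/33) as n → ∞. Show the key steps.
S_n ~ 13n · (ln 429 − 1) + O(ln n)

Stirling: ln((13n)!) = 13n ln(13n) − 13n + O(ln n).
  S_n = 13n ln(13n) − 13n − 13n ln(n/33) + O(ln n)
      = 13n ln(13n) − 13n ln n + 13n ln 33 − 13n + O(ln n)
      = 13n ln 13 + 13n ln 33 − 13n + O(ln n)
      = 13n (ln 429 − 1) + O(ln n).
Numerically ln(429) − 1 ≈ 5.0615.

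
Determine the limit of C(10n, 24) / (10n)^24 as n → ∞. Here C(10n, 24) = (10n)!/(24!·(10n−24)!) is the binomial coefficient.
lim = 1/24! = 1/620448401733239439360000

With N = 10n → ∞: C(N, 24) / N^24 = [N(N−1)…(N−23)] / (24! · N^24) = (1/24!) · 1 · (1 − 1/(10n)) · … · (1 − 23/(10n)). Each factor → 1 as N → ∞, so the limit is 1/24! = 1/620448401733239439360000.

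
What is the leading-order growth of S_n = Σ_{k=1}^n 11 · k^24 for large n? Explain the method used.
S_n ~ 11 · n^25 / 25

By integral comparison (Euler-Maclaurin), Σ_{k=1}^n 11 · k^24 = 11 · ∫_0^n x^24 dx + O(n^24) = 11 · n^25/25 + O(n^24). (Equivalently, Faulhaber's formula gives the same leading term.)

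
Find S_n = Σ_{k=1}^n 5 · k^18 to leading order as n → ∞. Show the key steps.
S_n ~ 5 · n^19 / 19

By integral comparison (Euler-Maclaurin), Σ_{k=1}^n 5 · k^18 = 5 · ∫_0^n x^18 dx + O(n^18) = 5 · n^19/19 + O(n^18). (Equivalently, Faulhaber's formula gives the same leading term.)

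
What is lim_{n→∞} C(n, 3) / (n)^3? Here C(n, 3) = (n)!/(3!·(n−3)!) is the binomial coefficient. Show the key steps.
lim = 1/3! = 1/6

With N = n → ∞: C(N, 3) / N^3 = [N(N−1)…(N−2)] / (3! · N^3) = (1/3!) · 1 · (1 − 1/n) · (1 − 2/n). Each factor → 1 as N → ∞, so the limit is 1/3! = 1/6.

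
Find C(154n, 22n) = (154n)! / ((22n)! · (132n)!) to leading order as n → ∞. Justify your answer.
C(154n, 22n) ~ (823543/46656)^(22n) · sqrt(7/(12π·22n))

Write N = 22n. Apply Stirling to each factorial:
  (7N)! ~ sqrt(2π·7N) · (7N/e)^(7N),
  N! ~ sqrt(2π N) · (N/e)^N,
  (6N)! ~ sqrt(2π·6N) · (6N/e)^(6N).
The exponential factors combine to (7N)^(7N) / (N^N · (6N)^(6N)) = 7^(7N)/6^(6N) = (7^7/6^6)^N = (823543/46656)^N.
The square-root prefactors combine to sqrt(2π·7N) / (sqrt(2π N)·sqrt(2π·6N)) = sqrt(7 / (2π·6·N)) = sqrt(7/(12π·22n)).
Substituting N = 22n: C(154n, 22n) ~ (823543/46656)^(22n) · sqrt(7/(12π·22n)).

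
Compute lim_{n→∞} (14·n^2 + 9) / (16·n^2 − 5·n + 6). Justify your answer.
lim = 14/16 = 7/8

For large n the leading n^2 terms dominate both numerator and denominator. Dividing top and bottom by n^2, every other term tends to 0, leaving 14/16 = 7/8.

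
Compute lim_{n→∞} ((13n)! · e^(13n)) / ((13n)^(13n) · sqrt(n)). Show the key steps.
lim = sqrt(2π·13)

Stirling: (13n)! ~ sqrt(2π·13n) · (13n/e)^(13n). Hence
  (13n)! · e^(13n) / (13n)^(13n) ~ sqrt(2π·13n).
Dividing by sqrt(n): sqrt(2π·13n) / sqrt(n) = sqrt(2π·13) · n^((1−1)/2), so the limit is sqrt(2π·13).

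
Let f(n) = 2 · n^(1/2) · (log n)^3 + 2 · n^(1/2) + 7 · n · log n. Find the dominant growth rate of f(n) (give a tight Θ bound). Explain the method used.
f(n) ∈ Θ(n · log n)

Compare the terms by growth order. For large n, n^a · (log n)^b dominates n^a' · (log n)^b' iff a > a', or (a = a' and b > b'). Ranking the 3 terms shows the dominant one is 7 · n · log n. Hence f(n) ∈ Θ(n · log n).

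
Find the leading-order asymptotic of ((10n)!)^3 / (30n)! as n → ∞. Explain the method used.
((10n)!)^3/(30n)! ~ ((2π·10n)^(2/2) / sqrt(3)) · 3^(−3·10n)  →  0

Write N = 10n. Stirling: N! ~ sqrt(2π N)(N/e)^N and (3N)! ~ sqrt(2π·3N)·(3N/e)^(3N).
  (N!)^3/(3N)! ~ (2π N)^(3/2) (N/e)^(3N) / [sqrt(2π·3N) (3N/e)^(3N)]
     = (2π N)^(3/2) / sqrt(2π·3N) · (N/(3N))^(3N)
     = (2π N)^((3−1)/2) / sqrt(3) · 3^(−3N).
Since 3^3 > 1, the factor 3^(−3N) decays exponentially, so the ratio → 0. Substituting N = 10n gives the stated form.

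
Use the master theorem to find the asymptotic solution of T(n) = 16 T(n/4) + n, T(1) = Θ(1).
T(n) = Θ(n^2)

Master theorem: compare f(n) = n to n^(log_4 16) where log_4 16 = 2. Since 1 < log_4 16, we have f(n) = O(n^(log_4 16 − ε)) for some ε > 0 — Case 1. Hence T(n) = Θ(n^(log_4 16)) = Θ(n^2).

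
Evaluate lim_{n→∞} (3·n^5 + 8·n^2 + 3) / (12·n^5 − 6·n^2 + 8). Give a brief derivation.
lim = 3/12 = 1/4

For large n the leading n^5 terms dominate both numerator and denominator. Dividing top and bottom by n^5, every other term tends to 0, leaving 3/12 = 1/4.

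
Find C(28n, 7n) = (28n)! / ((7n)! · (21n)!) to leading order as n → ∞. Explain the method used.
C(28n, 7n) ~ (256/27)^(7n) · sqrt(2/(3π·7n))

Write N = 7n. Apply Stirling to each factorial:
  (4N)! ~ sqrt(2π·4N) · (4N/e)^(4N),
  N! ~ sqrt(2π N) · (N/e)^N,
  (3N)! ~ sqrt(2π·3N) · (3N/e)^(3N).
The exponential factors combine to (4N)^(4N) / (N^N · (3N)^(3N)) = 4^(4N)/3^(3N) = (4^4/3^3)^N = (256/27)^N.
The square-root prefactors combine to sqrt(2π·4N) / (sqrt(2π N)·sqrt(2π·3N)) = sqrt(4 / (2π·3·N)) = sqrt(2/(3π·7n)).
Substituting N = 7n: C(28n, 7n) ~ (256/27)^(7n) · sqrt(2/(3π·7n)).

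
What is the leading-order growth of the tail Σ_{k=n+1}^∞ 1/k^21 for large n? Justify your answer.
Σ_{k>n} 1/k^21 ~ 1/(20 · n^20)

Compare to the integral: ∫_{n}^∞ x^(−21) dx = [−x^(−20)/20]_{n}^∞ = 1/((21−1)·n^20). Euler-Maclaurin then gives
  Σ_{k>n} 1/k^21 = ∫_{n}^∞ dx/x^21 − 1/(2·n^21) + O(1/n^22).
(Equivalently this is ζ(21) − Σ_{k≤n} 1/k^21.)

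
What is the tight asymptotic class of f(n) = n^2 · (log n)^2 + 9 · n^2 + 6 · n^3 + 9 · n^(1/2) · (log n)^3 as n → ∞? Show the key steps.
f(n) ∈ Θ(n^3)

Compare the terms by growth order. For large n, n^a · (log n)^b dominates n^a' · (log n)^b' iff a > a', or (a = a' and b > b'). Ranking the 4 terms shows the dominant one is 6 · n^3. Hence f(n) ∈ Θ(n^3).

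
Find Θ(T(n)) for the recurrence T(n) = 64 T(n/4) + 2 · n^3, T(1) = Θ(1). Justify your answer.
T(n) = Θ(n^3 log n)

log_4 64 = 3, and f(n) = 2 · n^3 = Θ(n^(log_4 64)). This is Case 2 of the master theorem: T(n) = Θ(f(n) · log n) = Θ(n^3 log n).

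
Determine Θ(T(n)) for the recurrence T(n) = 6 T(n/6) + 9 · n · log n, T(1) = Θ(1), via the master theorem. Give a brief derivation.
T(n) = Θ(n · (log n)^2)

Here log_6 6 = 1 and f(n) = 9 · n · log n = Θ(n^(log_6 6) · (log n)^1). This is the extended Case 2 of the master theorem (f matches the critical exponent up to log factors), giving T(n) = Θ(n^(log_6 6) · (log n)^(1+1)) = Θ(n · (log n)^2).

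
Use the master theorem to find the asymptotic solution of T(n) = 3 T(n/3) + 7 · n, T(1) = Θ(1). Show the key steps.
T(n) = Θ(n log n)

log_3 3 = 1, and f(n) = 7 · n = Θ(n^(log_3 3)). This is Case 2 of the master theorem: T(n) = Θ(f(n) · log n) = Θ(n log n).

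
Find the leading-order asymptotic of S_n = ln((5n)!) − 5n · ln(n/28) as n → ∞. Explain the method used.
S_n ~ 5n · (ln 140 − 1) + O(ln n)

Stirling: ln((5n)!) = 5n ln(5n) − 5n + O(ln n).
  S_n = 5n ln(5n) − 5n − 5n ln(n/28) + O(ln n)
      = 5n ln(5n) − 5n ln n + 5n ln 28 − 5n + O(ln n)
      = 5n ln 5 + 5n ln 28 − 5n + O(ln n)
      = 5n (ln 140 − 1) + O(ln n).
Numerically ln(140) − 1 ≈ 3.9416.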